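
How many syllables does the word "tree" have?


Word: "tree"
Syllable breakdown: tree
Counting: 1 part
= 1 syllable


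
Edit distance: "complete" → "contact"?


Word 1: "complete" (length 8)
Word 2: "contact" (length 7)
One optimal edit sequence (insert/delete/substitute each cost 1):
  1. keep 'c'
  2. keep 'o'
  3. substitute 'm' -> 'n'  (+1)
  4. substitute 'p' -> 't'  (+1)
  5. substitute 'l' -> 'a'  (+1)
  6. substitute 'e' -> 'c'  (+1)
  7. keep 't'
  8. delete 'e'  (+1)
Total edit operations: 5
Edit distance = 5


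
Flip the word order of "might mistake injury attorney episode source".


Original: "might mistake injury attorney episode source"
Words (1..n): might | mistake | injury | attorney | episode | source
Reversed (n..1): source | episode | attorney | injury | mistake | might
Result = "source episode attorney injury mistake might"


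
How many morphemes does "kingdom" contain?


Word: "kingdom"
Morphemes: king / -dom
Each morpheme carries meaning
= 2 morphemes


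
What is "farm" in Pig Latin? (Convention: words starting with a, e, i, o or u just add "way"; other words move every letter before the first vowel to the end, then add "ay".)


Word: "farm"
Starts with consonant(s) → move to end, add 'ay'
Consonant cluster: "f"
Pig Latin = "armfay"


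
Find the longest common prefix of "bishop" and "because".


Word 1: "bishop"
Word 2: "because"
Comparing from start:
  Pos 0: 'b' == 'b'
  Pos 1: 'i' != 'e' (stop)
LCP = "b" (length 1)


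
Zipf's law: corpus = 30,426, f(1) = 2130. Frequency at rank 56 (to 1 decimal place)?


Zipf's law: f(r) = f(1) / r
f(1) = 2130
f(56) = 2130 / 56
= 38.0 occurrences


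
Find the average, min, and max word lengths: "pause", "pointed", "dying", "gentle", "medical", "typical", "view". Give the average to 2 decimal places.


Lengths: "pause"=5, "pointed"=7, "dying"=5, "gentle"=6, "medical"=7, "typical"=7, "view"=4
Sum = 41, Count = 7
Average = 41/7 = 5.86
= avg=5.86, min=4, max=7


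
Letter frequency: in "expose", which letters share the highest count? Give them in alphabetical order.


Word: "expose"
Letter counts:
  'e': 2
  'o': 1
  'p': 1
  's': 1
  'x': 1
Maximum count = 2
Most frequent = 'e' (2 times each)


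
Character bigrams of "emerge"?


Word: "emerge" (length 6)
Number of bigrams = 6 - 2 + 1 = 5
  Position 0: "em"
  Position 1: "me"
  Position 2: "er"
  Position 3: "rg"
  Position 4: "ge"
Bigrams = "em", "me", "er", "rg", "ge"


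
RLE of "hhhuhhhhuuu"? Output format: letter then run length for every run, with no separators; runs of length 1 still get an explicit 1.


String: "hhhuhhhhuuu"
Scanning for consecutive runs:
  'h' x 3
  'u' x 1
  'h' x 4
  'u' x 3
RLE = "h3u1h4u3"


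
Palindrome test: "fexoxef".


Word: "fexoxef"
Reversed: "fexoxef"
Forward == Backward? fexoxef == fexoxef
Palindrome = Yes


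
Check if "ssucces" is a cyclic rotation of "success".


Word: "success", Candidate: "ssucces"
Method: check if candidate is substring of word+word
"successsuccess" contains "ssucces"? Yes
Is rotation = Yes


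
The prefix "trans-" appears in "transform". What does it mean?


Prefix: trans-
Example: transform = trans- + form
Meaning = across


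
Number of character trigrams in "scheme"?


Word: "scheme" (length 6)
Number of 3-grams = length - 3 + 1 = 6 - 3 + 1
= 4


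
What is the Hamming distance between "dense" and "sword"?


Comparing character by character (same length = 5):
  Pos 0: 'd' vs 's' !=
  Pos 1: 'e' vs 'w' !=
  Pos 2: 'n' vs 'o' !=
  Pos 3: 's' vs 'r' !=
  Pos 4: 'e' vs 'd' !=
Hamming distance = 5


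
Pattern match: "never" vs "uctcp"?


Pattern of "never": [0, 1, 2, 1, 3]
Pattern of "uctcp": [0, 1, 2, 1, 3]
Patterns match
Same pattern = Yes


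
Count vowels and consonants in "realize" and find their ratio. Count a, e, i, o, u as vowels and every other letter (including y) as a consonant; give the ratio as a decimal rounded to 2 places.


Word: "realize"
Vowels (a,e,i,o,u): 4
Consonants: 3
Ratio = 4/3
= 1.33


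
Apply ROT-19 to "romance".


Word: "romance"
Shift: 19
Each letter → (letter + shift) mod 26:
  'r' (17) + 19 = 10 → 'k'
  'o' (14) + 19 = 7 → 'h'
  'm' (12) + 19 = 5 → 'f'
  'a' (0) + 19 = 19 → 't'
  'n' (13) + 19 = 6 → 'g'
  'c' (2) + 19 = 21 → 'v'
  'e' (4) + 19 = 23 → 'x'
Result = "khftgvx"


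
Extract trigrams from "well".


Word: "well" (length 4)
Number of trigrams = 4 - 3 + 1 = 2
  Position 0: "wel"
  Position 1: "ell"
Trigrams = "wel", "ell"


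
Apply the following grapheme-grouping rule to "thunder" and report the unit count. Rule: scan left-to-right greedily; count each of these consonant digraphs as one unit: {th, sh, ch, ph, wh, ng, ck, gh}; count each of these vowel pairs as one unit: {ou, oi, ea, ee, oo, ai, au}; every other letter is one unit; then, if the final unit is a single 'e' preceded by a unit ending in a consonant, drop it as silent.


Word: "thunder" (7 letters)
Left-to-right scan:
  [1] 'th' (digraph)
  [2] 'u' (letter)
  [3] 'n' (letter)
  [4] 'd' (letter)
  [5] 'e' (letter)
  [6] 'r' (letter)
Units from scan: 6
Sound units = 6 units


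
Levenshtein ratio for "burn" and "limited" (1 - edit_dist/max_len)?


Word 1: "burn" (length 4)
Word 2: "limited" (length 7)
One optimal edit sequence:
  1. insert 'l'  (+1)
  2. insert 'i'  (+1)
  3. insert 'm'  (+1)
  4. substitute 'b' -> 'i'  (+1)
  5. substitute 'u' -> 't'  (+1)
  6. substitute 'r' -> 'e'  (+1)
  7. substitute 'n' -> 'd'  (+1)
Edit distance = 7
Max length = max(4, 7) = 7
Similarity = 1 - 7/7
= 0.0000


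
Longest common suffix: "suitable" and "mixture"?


Word 1: "suitable"
Word 2: "mixture"
Comparing from end:
  Pos -1: 'e' == 'e'
  Pos -2: 'l' != 'r' (stop)
LCS = "e" (length 1)


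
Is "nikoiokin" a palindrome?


Word: "nikoiokin"
Reversed: "nikoiokin"
Forward == Backward? nikoiokin == nikoiokin
Palindrome = Yes


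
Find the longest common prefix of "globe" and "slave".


Word 1: "globe"
Word 2: "slave"
Comparing from start:
  Pos 0: 'g' != 's' (stop)
LCP = "" (length 0)


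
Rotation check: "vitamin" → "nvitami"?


Word: "vitamin", Candidate: "nvitami"
Method: check if candidate is substring of word+word
"vitaminvitamin" contains "nvitami"? Yes
Is rotation = Yes


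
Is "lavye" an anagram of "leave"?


Word 1: "leave" → sorted: aeelv
Word 2: "lavye" → sorted: aelvy
Same letters? aeelv != aelvy
Anagram = No


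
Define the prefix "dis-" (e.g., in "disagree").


Prefix: dis-
Example: disagree (dis- + agree)
Meaning = not / opposite


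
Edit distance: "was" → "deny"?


Word 1: "was" (length 3)
Word 2: "deny" (length 4)
One optimal edit sequence (insert/delete/substitute each cost 1):
  1. insert 'd'  (+1)
  2. substitute 'w' -> 'e'  (+1)
  3. substitute 'a' -> 'n'  (+1)
  4. substitute 's' -> 'y'  (+1)
Total edit operations: 4
Edit distance = 4


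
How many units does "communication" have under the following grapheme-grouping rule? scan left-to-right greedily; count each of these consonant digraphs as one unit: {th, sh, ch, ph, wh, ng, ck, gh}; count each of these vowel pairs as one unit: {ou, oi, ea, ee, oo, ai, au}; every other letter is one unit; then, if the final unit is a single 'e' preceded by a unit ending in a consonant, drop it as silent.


Word: "communication" (13 letters)
Left-to-right scan:
  [1] 'c' (letter)
  [2] 'o' (letter)
  [3] 'm' (letter)
  [4] 'm' (letter)
  [5] 'u' (letter)
  [6] 'n' (letter)
  [7] 'i' (letter)
  [8] 'c' (letter)
  [9] 'a' (letter)
  [10] 't' (letter)
  [11] 'i' (letter)
  [12] 'o' (letter)
  [13] 'n' (letter)
Units from scan: 13
Sound units = 13 units


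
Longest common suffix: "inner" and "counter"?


Word 1: "inner"
Word 2: "counter"
Comparing from end:
  Pos -1: 'r' == 'r'
  Pos -2: 'e' == 'e'
  Pos -3: 'n' != 't' (stop)
LCS = "er" (length 2)


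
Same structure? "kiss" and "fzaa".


Pattern of "kiss": [0, 1, 2, 2]
Pattern of "fzaa": [0, 1, 2, 2]
Patterns match
Same pattern = Yes


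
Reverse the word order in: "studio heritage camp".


Original: "studio heritage camp"
Words (1..n): studio | heritage | camp
Reversed (n..1): camp | heritage | studio
Result = "camp heritage studio"


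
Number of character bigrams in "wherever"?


Word: "wherever" (length 8)
Number of 2-grams = length - 2 + 1 = 8 - 2 + 1
= 7


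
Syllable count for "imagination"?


Word: "imagination"
Syllable breakdown: i | mag | i | na | tion
Counting: 5 parts
= 5 syllables


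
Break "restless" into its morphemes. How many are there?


Word: "restless"
Morphemes: rest / -less
Each morpheme carries meaning
= 2 morphemes


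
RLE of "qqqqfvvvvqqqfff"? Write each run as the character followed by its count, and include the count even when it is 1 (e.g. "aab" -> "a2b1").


String: "qqqqfvvvvqqqfff"
Scanning for consecutive runs:
  'q' x 4
  'f' x 1
  'v' x 4
  'q' x 3
  'f' x 3
RLE = "q4f1v4q3f3"


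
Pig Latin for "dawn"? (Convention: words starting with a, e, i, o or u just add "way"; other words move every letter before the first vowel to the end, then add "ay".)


Word: "dawn"
Starts with consonant(s) → move to end, add 'ay'
Consonant cluster: "d"
Pig Latin = "awnday"


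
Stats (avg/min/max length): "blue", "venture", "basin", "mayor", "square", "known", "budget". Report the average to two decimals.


Lengths: "blue"=4, "venture"=7, "basin"=5, "mayor"=5, "square"=6, "known"=5, "budget"=6
Sum = 38, Count = 7
Average = 38/7 = 5.43
= avg=5.43, min=4, max=7


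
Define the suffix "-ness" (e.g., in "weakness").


Suffix: -ness
Example: weakness (weak + -ness)
Meaning = state of being


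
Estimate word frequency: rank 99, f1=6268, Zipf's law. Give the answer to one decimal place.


Zipf's law: f(r) = f(1) / r
f(1) = 6268
f(99) = 6268 / 99
= 63.3 occurrences


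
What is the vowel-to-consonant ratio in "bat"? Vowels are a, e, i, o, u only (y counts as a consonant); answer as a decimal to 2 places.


Word: "bat"
Vowels (a,e,i,o,u): 1
Consonants: 2
Ratio = 1/2
= 0.50


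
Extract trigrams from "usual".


Word: "usual" (length 5)
Number of trigrams = 5 - 3 + 1 = 3
  Position 0: "usu"
  Position 1: "sua"
  Position 2: "ual"
Trigrams = "usu", "sua", "ual"


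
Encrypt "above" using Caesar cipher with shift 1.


Word: "above"
Shift: 1
Each letter → (letter + shift) mod 26:
  'a' (0) + 1 = 1 → 'b'
  'b' (1) + 1 = 2 → 'c'
  'o' (14) + 1 = 15 → 'p'
  'v' (21) + 1 = 22 → 'w'
  'e' (4) + 1 = 5 → 'f'
Result = "bcpwf"


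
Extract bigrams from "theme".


Word: "theme" (length 5)
Number of bigrams = 5 - 2 + 1 = 4
  Position 0: "th"
  Position 1: "he"
  Position 2: "em"
  Position 3: "me"
Bigrams = "th", "he", "em", "me"


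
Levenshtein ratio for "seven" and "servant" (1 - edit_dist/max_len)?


Word 1: "seven" (length 5)
Word 2: "servant" (length 7)
One optimal edit sequence:
  1. keep 's'
  2. keep 'e'
  3. insert 'r'  (+1)
  4. keep 'v'
  5. substitute 'e' -> 'a'  (+1)
  6. keep 'n'
  7. insert 't'  (+1)
Edit distance = 3
Max length = max(5, 7) = 7
Similarity = 1 - 3/7
= 0.5714


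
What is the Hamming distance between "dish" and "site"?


Comparing character by character (same length = 4):
  Pos 0: 'd' vs 's' !=
  Pos 1: 'i' vs 'i' =
  Pos 2: 's' vs 't' !=
  Pos 3: 'h' vs 'e' !=
Hamming distance = 3


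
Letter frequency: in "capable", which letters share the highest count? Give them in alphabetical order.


Word: "capable"
Letter counts:
  'a': 2
  'b': 1
  'c': 1
  'e': 1
  'l': 1
  'p': 1
Maximum count = 2
Most frequent = 'a' (2 times each)


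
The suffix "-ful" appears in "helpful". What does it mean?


Suffix: -ful
Example: helpful = help + -ful
Meaning = full of


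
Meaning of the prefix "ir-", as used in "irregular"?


Prefix: ir-
Example: irregular (ir- + regular)
Meaning = not


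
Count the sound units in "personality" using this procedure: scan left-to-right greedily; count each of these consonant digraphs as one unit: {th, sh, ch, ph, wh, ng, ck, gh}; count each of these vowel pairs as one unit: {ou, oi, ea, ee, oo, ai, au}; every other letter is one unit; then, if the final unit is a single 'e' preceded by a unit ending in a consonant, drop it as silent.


Word: "personality" (11 letters)
Left-to-right scan:
  1. 'p' (letter)
  2. 'e' (letter)
  3. 'r' (letter)
  4. 's' (letter)
  5. 'o' (letter)
  6. 'n' (letter)
  7. 'a' (letter)
  8. 'l' (letter)
  9. 'i' (letter)
  10. 't' (letter)
  11. 'y' (letter)
Units from scan: 11
Sound units = 11 units


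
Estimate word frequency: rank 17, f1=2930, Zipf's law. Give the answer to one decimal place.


Zipf's law: f(r) = f(1) / r
f(1) = 2930
f(17) = 2930 / 17
= 172.4 occurrences


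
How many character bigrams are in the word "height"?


Word: "height" (length 6)
Number of 2-grams = length - 2 + 1 = 6 - 2 + 1
= 5


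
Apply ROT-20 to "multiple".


Word: "multiple"
Shift: 20
Each letter → (letter + shift) mod 26:
  'm' (12) + 20 = 6 → 'g'
  'u' (20) + 20 = 14 → 'o'
  'l' (11) + 20 = 5 → 'f'
  't' (19) + 20 = 13 → 'n'
  'i' (8) + 20 = 2 → 'c'
  'p' (15) + 20 = 9 → 'j'
  'l' (11) + 20 = 5 → 'f'
  'e' (4) + 20 = 24 → 'y'
Result = "gofncjfy"


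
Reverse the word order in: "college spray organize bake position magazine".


Original: "college spray organize bake position magazine"
Words (1..n): college | spray | organize | bake | position | magazine
Reversed (n..1): magazine | position | bake | organize | spray | college
Result = "magazine position bake organize spray college"


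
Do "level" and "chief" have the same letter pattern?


Pattern of "level": [0, 1, 2, 1, 0]
Pattern of "chief": [0, 1, 2, 3, 4]
Patterns do not match
Same pattern = No


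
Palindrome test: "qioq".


Word: "qioq"
Reversed: "qoiq"
Forward == Backward? qioq != qoiq
Palindrome = No


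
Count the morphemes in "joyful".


Word: "joyful"
Morphemes: joy | -ful
Each morpheme carries meaning
= 2 morphemes


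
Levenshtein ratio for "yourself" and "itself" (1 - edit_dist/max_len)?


Word 1: "yourself" (length 8)
Word 2: "itself" (length 6)
One optimal edit sequence:
  1. delete 'y'  (+1)
  2. delete 'o'  (+1)
  3. substitute 'u' -> 'i'  (+1)
  4. substitute 'r' -> 't'  (+1)
  5. keep 's'
  6. keep 'e'
  7. keep 'l'
  8. keep 'f'
Edit distance = 4
Max length = max(8, 6) = 8
Similarity = 1 - 4/8
= 0.5000


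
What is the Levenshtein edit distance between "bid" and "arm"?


Word 1: "bid" (length 3)
Word 2: "arm" (length 3)
One optimal edit sequence (insert/delete/substitute each cost 1):
  1. substitute 'b' -> 'a'  (+1)
  2. substitute 'i' -> 'r'  (+1)
  3. substitute 'd' -> 'm'  (+1)
Total edit operations: 3
Edit distance = 3


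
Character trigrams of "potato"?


Word: "potato" (length 6)
Number of trigrams = 6 - 3 + 1 = 4
  Position 0: "pot"
  Position 1: "ota"
  Position 2: "tat"
  Position 3: "ato"
Trigrams = "pot", "ota", "tat", "ato"


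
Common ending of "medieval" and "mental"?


Word 1: "medieval"
Word 2: "mental"
Comparing from end:
  Pos -1: 'l' == 'l'
  Pos -2: 'a' == 'a'
  Pos -3: 'v' != 't' (stop)
LCS = "al" (length 2)


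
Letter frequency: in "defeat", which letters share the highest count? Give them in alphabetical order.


Word: "defeat"
Letter counts:
  'a': 1
  'd': 1
  'e': 2
  'f': 1
  't': 1
Maximum count = 2
Most frequent = 'e' (2 times each)


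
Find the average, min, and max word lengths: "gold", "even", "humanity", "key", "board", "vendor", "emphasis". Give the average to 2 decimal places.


Lengths: "gold"=4, "even"=4, "humanity"=8, "key"=3, "board"=5, "vendor"=6, "emphasis"=8
Sum = 38, Count = 7
Average = 38/7 = 5.43
= avg=5.43, min=3, max=8


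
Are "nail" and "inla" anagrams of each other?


Word 1: "nail" → sorted: ailn
Word 2: "inla" → sorted: ailn
Same letters? ailn == ailn
Anagram = Yes


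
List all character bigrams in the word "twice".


Word: "twice" (length 5)
Number of bigrams = 5 - 2 + 1 = 4
  Position 0: "tw"
  Position 1: "wi"
  Position 2: "ic"
  Position 3: "ce"
Bigrams = "tw", "wi", "ic", "ce"


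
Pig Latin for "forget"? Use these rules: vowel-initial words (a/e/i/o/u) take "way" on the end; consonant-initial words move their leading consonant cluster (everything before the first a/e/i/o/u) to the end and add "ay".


Word: "forget"
Starts with consonant(s) → move to end, add 'ay'
Consonant cluster: "f"
Pig Latin = "orgetfay"


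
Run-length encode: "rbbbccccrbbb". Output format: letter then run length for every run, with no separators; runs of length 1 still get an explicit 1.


String: "rbbbccccrbbb"
Scanning for consecutive runs:
  'r' x 1
  'b' x 3
  'c' x 4
  'r' x 1
  'b' x 3
RLE = "r1b3c4r1b3"


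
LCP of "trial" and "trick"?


Word 1: "trial"
Word 2: "trick"
Comparing from start:
  Pos 0: 't' == 't'
  Pos 1: 'r' == 'r'
  Pos 2: 'i' == 'i'
  Pos 3: 'a' != 'c' (stop)
LCP = "tri" (length 3)


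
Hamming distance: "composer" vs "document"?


Comparing character by character (same length = 8):
  Pos 0: 'c' vs 'd' !=
  Pos 1: 'o' vs 'o' =
  Pos 2: 'm' vs 'c' !=
  Pos 3: 'p' vs 'u' !=
  Pos 4: 'o' vs 'm' !=
  Pos 5: 's' vs 'e' !=
  Pos 6: 'e' vs 'n' !=
  Pos 7: 'r' vs 't' !=
Hamming distance = 7


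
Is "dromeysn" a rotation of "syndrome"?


Word: "syndrome", Candidate: "dromeysn"
Method: check if candidate is substring of word+word
"syndromesyndrome" contains "dromeysn"? No
Is rotation = No


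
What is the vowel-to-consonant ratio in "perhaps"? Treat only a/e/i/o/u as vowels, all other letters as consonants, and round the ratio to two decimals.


Word: "perhaps"
Vowels (a,e,i,o,u): 2
Consonants: 5
Ratio = 2/5
= 0.40


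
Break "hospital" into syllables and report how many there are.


Word: "hospital"
Syllable breakdown: hos-pi-tal
Counting: 3 parts
= 3 syllables


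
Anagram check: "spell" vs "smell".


Word 1: "spell" → sorted: ellps
Word 2: "smell" → sorted: ellms
Same letters? ellps != ellms
Anagram = No


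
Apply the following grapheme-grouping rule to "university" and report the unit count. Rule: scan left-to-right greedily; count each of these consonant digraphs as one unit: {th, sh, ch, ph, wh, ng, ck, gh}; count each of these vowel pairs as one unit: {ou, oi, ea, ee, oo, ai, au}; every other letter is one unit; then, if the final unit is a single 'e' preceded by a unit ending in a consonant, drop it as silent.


Word: "university" (10 letters)
Left-to-right scan:
  [1] 'u' (letter)
  [2] 'n' (letter)
  [3] 'i' (letter)
  [4] 'v' (letter)
  [5] 'e' (letter)
  [6] 'r' (letter)
  [7] 's' (letter)
  [8] 'i' (letter)
  [9] 't' (letter)
  [10] 'y' (letter)
Units from scan: 10
Sound units = 10 units


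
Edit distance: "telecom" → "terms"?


Word 1: "telecom" (length 7)
Word 2: "terms" (length 5)
One optimal edit sequence (insert/delete/substitute each cost 1):
  1. keep 't'
  2. delete 'e'  (+1)
  3. delete 'l'  (+1)
  4. keep 'e'
  5. substitute 'c' -> 'r'  (+1)
  6. substitute 'o' -> 'm'  (+1)
  7. substitute 'm' -> 's'  (+1)
Total edit operations: 5
Edit distance = 5


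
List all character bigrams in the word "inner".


Word: "inner" (length 5)
Number of bigrams = 5 - 2 + 1 = 4
  Position 0: "in"
  Position 1: "nn"
  Position 2: "ne"
  Position 3: "er"
Bigrams = "in", "nn", "ne", "er"


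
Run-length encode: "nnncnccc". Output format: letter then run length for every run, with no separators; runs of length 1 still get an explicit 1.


String: "nnncnccc"
Scanning for consecutive runs:
  'n' x 3
  'c' x 1
  'n' x 1
  'c' x 3
RLE = "n3c1n1c3"


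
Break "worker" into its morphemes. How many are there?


Word: "worker"
Morphemes: work | -er
Each morpheme carries meaning
= 2 morphemes


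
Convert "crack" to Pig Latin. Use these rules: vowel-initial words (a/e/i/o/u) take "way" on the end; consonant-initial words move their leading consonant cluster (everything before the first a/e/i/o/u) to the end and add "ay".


Word: "crack"
Starts with consonant(s) → move to end, add 'ay'
Consonant cluster: "cr"
Pig Latin = "ackcray"


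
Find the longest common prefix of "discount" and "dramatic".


Word 1: "discount"
Word 2: "dramatic"
Comparing from start:
  Pos 0: 'd' == 'd'
  Pos 1: 'i' != 'r' (stop)
LCP = "d" (length 1)


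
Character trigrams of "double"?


Word: "double" (length 6)
Number of trigrams = 6 - 3 + 1 = 4
  Position 0: "dou"
  Position 1: "oub"
  Position 2: "ubl"
  Position 3: "ble"
Trigrams = "dou", "oub", "ubl", "ble"


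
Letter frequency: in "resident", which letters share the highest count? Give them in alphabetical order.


Word: "resident"
Letter counts:
  'd': 1
  'e': 2
  'i': 1
  'n': 1
  'r': 1
  's': 1
  't': 1
Maximum count = 2
Most frequent = 'e' (2 times each)


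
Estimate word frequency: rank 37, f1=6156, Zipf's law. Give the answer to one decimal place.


Zipf's law: f(r) = f(1) / r
f(1) = 6156
f(37) = 6156 / 37
= 166.4 occurrences


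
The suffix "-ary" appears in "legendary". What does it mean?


Suffix: -ary
As in: legendary -> legend + -ary
Meaning = relating to


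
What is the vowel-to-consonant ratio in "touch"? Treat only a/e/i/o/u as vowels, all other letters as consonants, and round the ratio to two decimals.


Word: "touch"
Vowels (a,e,i,o,u): 2
Consonants: 3
Ratio = 2/3
= 0.67


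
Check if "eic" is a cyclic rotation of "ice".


Word: "ice", Candidate: "eic"
Method: check if candidate is substring of word+word
"iceice" contains "eic"? Yes
Is rotation = Yes


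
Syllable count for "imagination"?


Word: "imagination"
Syllable breakdown: i | mag | i | na | tion
Counting: 5 parts
= 5 syllables


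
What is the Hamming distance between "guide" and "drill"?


Comparing character by character (same length = 5):
  Pos 0: 'g' vs 'd' !=
  Pos 1: 'u' vs 'r' !=
  Pos 2: 'i' vs 'i' =
  Pos 3: 'd' vs 'l' !=
  Pos 4: 'e' vs 'l' !=
Hamming distance = 4


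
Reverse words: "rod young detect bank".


Original: "rod young detect bank"
Words (1..n): rod | young | detect | bank
Reversed (n..1): bank | detect | young | rod
Result = "bank detect young rod"


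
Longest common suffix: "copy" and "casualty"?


Word 1: "copy"
Word 2: "casualty"
Comparing from end:
  Pos -1: 'y' == 'y'
  Pos -2: 'p' != 't' (stop)
LCS = "y" (length 1)


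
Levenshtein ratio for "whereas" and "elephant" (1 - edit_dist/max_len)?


Word 1: "whereas" (length 7)
Word 2: "elephant" (length 8)
One optimal edit sequence:
  1. substitute 'w' -> 'e'  (+1)
  2. substitute 'h' -> 'l'  (+1)
  3. keep 'e'
  4. substitute 'r' -> 'p'  (+1)
  5. substitute 'e' -> 'h'  (+1)
  6. keep 'a'
  7. insert 'n'  (+1)
  8. substitute 's' -> 't'  (+1)
Edit distance = 6
Max length = max(7, 8) = 8
Similarity = 1 - 6/8
= 0.2500


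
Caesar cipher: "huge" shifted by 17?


Word: "huge"
Shift: 17
Each letter → (letter + shift) mod 26:
  'h' (7) + 17 = 24 → 'y'
  'u' (20) + 17 = 11 → 'l'
  'g' (6) + 17 = 23 → 'x'
  'e' (4) + 17 = 21 → 'v'
Result = "ylxv"


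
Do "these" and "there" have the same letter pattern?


Pattern of "these": [0, 1, 2, 3, 2]
Pattern of "there": [0, 1, 2, 3, 2]
Patterns match
Same pattern = Yes


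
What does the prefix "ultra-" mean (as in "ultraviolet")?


Prefix: ultra-
As in: ultraviolet -> ultra- + violet
Meaning = beyond


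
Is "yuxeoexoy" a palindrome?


Word: "yuxeoexoy"
Reversed: "yoxeoexuy"
Forward == Backward? yuxeoexoy != yoxeoexuy
Palindrome = No


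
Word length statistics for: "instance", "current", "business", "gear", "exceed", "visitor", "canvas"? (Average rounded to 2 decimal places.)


Lengths: "instance"=8, "current"=7, "business"=8, "gear"=4, "exceed"=6, "visitor"=7, "canvas"=6
Sum = 46, Count = 7
Average = 46/7 = 6.57
= avg=6.57, min=4, max=8


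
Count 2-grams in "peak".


Word: "peak" (length 4)
Number of 2-grams = length - 2 + 1 = 4 - 2 + 1
= 3


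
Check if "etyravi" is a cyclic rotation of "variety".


Word: "variety", Candidate: "etyravi"
Method: check if candidate is substring of word+word
"varietyvariety" contains "etyravi"? No
Is rotation = No


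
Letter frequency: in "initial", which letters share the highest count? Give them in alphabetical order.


Word: "initial"
Letter counts:
  'a': 1
  'i': 3
  'l': 1
  'n': 1
  't': 1
Maximum count = 3
Most frequent = 'i' (3 times each)


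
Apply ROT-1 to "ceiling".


Word: "ceiling"
Shift: 1
Each letter → (letter + shift) mod 26:
  'c' (2) + 1 = 3 → 'd'
  'e' (4) + 1 = 5 → 'f'
  'i' (8) + 1 = 9 → 'j'
  'l' (11) + 1 = 12 → 'm'
  'i' (8) + 1 = 9 → 'j'
  'n' (13) + 1 = 14 → 'o'
  'g' (6) + 1 = 7 → 'h'
Result = "dfjmjoh"


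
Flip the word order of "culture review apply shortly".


Original: "culture review apply shortly"
Words (1..n): culture | review | apply | shortly
Reversed (n..1): shortly | apply | review | culture
Result = "shortly apply review culture"


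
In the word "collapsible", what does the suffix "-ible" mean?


Suffix: -ible
As in: collapsible -> collapse + -ible, with a spelling change
Meaning = capable of


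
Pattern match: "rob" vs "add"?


Pattern of "rob": [0, 1, 2]
Pattern of "add": [0, 1, 1]
Patterns do not match
Same pattern = No


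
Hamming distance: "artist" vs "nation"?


Comparing character by character (same length = 6):
  Pos 0: 'a' vs 'n' !=
  Pos 1: 'r' vs 'a' !=
  Pos 2: 't' vs 't' =
  Pos 3: 'i' vs 'i' =
  Pos 4: 's' vs 'o' !=
  Pos 5: 't' vs 'n' !=
Hamming distance = 4


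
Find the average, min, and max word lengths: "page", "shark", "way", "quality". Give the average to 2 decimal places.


Lengths: "page"=4, "shark"=5, "way"=3, "quality"=7
Sum = 19, Count = 4
Average = 19/4 = 4.75
= avg=4.75, min=3, max=7


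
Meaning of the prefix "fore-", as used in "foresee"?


Prefix: fore-
Example: foresee (fore- + see)
Meaning = before


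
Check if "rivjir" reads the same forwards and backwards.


Word: "rivjir"
Reversed: "rijvir"
Forward == Backward? rivjir != rijvir
Palindrome = No


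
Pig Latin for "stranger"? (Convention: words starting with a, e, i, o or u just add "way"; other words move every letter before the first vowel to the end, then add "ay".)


Word: "stranger"
Starts with consonant(s) → move to end, add 'ay'
Consonant cluster: "str"
Pig Latin = "angerstray"


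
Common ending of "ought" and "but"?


Word 1: "ought"
Word 2: "but"
Comparing from end:
  Pos -1: 't' == 't'
  Pos -2: 'h' != 'u' (stop)
LCS = "t" (length 1)


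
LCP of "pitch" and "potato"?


Word 1: "pitch"
Word 2: "potato"
Comparing from start:
  Pos 0: 'p' == 'p'
  Pos 1: 'i' != 'o' (stop)
LCP = "p" (length 1)


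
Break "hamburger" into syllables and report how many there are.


Word: "hamburger"
Syllable breakdown: ham / bur / ger
Counting: 3 parts
= 3 syllables


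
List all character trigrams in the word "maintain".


Word: "maintain" (length 8)
Number of trigrams = 8 - 3 + 1 = 6
  Position 0: "mai"
  Position 1: "ain"
  Position 2: "int"
  Position 3: "nta"
  Position 4: "tai"
  Position 5: "ain"
Trigrams = "mai", "ain", "int", "nta", "tai", "ain"


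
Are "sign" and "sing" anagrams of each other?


Word 1: "sign" → sorted: gins
Word 2: "sing" → sorted: gins
Same letters? gins == gins
Anagram = Yes


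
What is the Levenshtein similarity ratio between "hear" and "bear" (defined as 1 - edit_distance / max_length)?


Word 1: "hear" (length 4)
Word 2: "bear" (length 4)
One optimal edit sequence:
  1. substitute 'h' -> 'b'  (+1)
  2. keep 'e'
  3. keep 'a'
  4. keep 'r'
Edit distance = 1
Max length = max(4, 4) = 4
Similarity = 1 - 1/4
= 0.7500


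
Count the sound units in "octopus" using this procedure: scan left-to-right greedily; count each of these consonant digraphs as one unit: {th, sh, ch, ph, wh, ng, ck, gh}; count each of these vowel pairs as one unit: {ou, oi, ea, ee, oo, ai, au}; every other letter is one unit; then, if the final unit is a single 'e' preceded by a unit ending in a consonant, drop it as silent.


Word: "octopus" (7 letters)
Left-to-right scan:
  [1] 'o' (letter)
  [2] 'c' (letter)
  [3] 't' (letter)
  [4] 'o' (letter)
  [5] 'p' (letter)
  [6] 'u' (letter)
  [7] 's' (letter)
Units from scan: 7
Sound units = 7 units


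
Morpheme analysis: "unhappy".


Word: "unhappy"
Morphemes: un- / happy
Each morpheme carries meaning
= 2 morphemes


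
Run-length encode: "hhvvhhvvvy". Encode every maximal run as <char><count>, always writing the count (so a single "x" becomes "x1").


String: "hhvvhhvvvy"
Scanning for consecutive runs:
  'h' x 2
  'v' x 2
  'h' x 2
  'v' x 3
  'y' x 1
RLE = "h2v2h2v3y1"


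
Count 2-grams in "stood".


Word: "stood" (length 5)
Number of 2-grams = length - 2 + 1 = 5 - 2 + 1
= 4


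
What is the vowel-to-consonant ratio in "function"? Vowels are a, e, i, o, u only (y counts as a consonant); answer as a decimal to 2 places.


Word: "function"
Vowels (a,e,i,o,u): 3
Consonants: 5
Ratio = 3/5
= 0.60


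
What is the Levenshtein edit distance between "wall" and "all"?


Word 1: "wall" (length 4)
Word 2: "all" (length 3)
One optimal edit sequence (insert/delete/substitute each cost 1):
  1. delete 'w'  (+1)
  2. keep 'a'
  3. keep 'l'
  4. keep 'l'
Total edit operations: 1
Edit distance = 1


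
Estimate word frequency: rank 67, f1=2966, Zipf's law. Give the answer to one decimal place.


Zipf's law: f(r) = f(1) / r
f(1) = 2966
f(67) = 2966 / 67
= 44.3 occurrences


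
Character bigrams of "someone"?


Word: "someone" (length 7)
Number of bigrams = 7 - 2 + 1 = 6
  Position 0: "so"
  Position 1: "om"
  Position 2: "me"
  Position 3: "eo"
  Position 4: "on"
  Position 5: "ne"
Bigrams = "so", "om", "me", "eo", "on", "ne"


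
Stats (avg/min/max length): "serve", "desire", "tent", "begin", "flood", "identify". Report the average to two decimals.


Lengths: "serve"=5, "desire"=6, "tent"=4, "begin"=5, "flood"=5, "identify"=8
Sum = 33, Count = 6
Average = 33/6 = 5.50
= avg=5.50, min=4, max=8


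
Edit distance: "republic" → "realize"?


Word 1: "republic" (length 8)
Word 2: "realize" (length 7)
One optimal edit sequence (insert/delete/substitute each cost 1):
  1. keep 'r'
  2. keep 'e'
  3. delete 'p'  (+1)
  4. delete 'u'  (+1)
  5. substitute 'b' -> 'a'  (+1)
  6. keep 'l'
  7. keep 'i'
  8. insert 'z'  (+1)
  9. substitute 'c' -> 'e'  (+1)
Total edit operations: 5
Edit distance = 5


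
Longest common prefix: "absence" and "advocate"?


Word 1: "absence"
Word 2: "advocate"
Comparing from start:
  Pos 0: 'a' == 'a'
  Pos 1: 'b' != 'd' (stop)
LCP = "a" (length 1)


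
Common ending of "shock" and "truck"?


Word 1: "shock"
Word 2: "truck"
Comparing from end:
  Pos -1: 'k' == 'k'
  Pos -2: 'c' == 'c'
  Pos -3: 'o' != 'u' (stop)
LCS = "ck" (length 2)


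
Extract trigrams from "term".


Word: "term" (length 4)
Number of trigrams = 4 - 3 + 1 = 2
  Position 0: "ter"
  Position 1: "erm"
Trigrams = "ter", "erm"


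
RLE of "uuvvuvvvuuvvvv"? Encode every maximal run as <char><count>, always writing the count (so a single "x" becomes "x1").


String: "uuvvuvvvuuvvvv"
Scanning for consecutive runs:
  'u' x 2
  'v' x 2
  'u' x 1
  'v' x 3
  'u' x 2
  'v' x 4
RLE = "u2v2u1v3u2v4"


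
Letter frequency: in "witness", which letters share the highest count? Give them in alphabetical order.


Word: "witness"
Letter counts:
  'e': 1
  'i': 1
  'n': 1
  's': 2
  't': 1
  'w': 1
Maximum count = 2
Most frequent = 's' (2 times each)


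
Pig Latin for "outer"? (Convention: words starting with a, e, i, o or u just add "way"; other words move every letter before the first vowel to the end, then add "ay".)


Word: "outer"
Starts with vowel → add 'way'
Pig Latin = "outerway"


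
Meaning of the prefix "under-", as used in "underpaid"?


Prefix: under-
Example: underpaid (under- + paid)
Meaning = insufficient


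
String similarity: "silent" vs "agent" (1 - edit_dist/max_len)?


Word 1: "silent" (length 6)
Word 2: "agent" (length 5)
One optimal edit sequence:
  1. delete 's'  (+1)
  2. substitute 'i' -> 'a'  (+1)
  3. substitute 'l' -> 'g'  (+1)
  4. keep 'e'
  5. keep 'n'
  6. keep 't'
Edit distance = 3
Max length = max(6, 5) = 6
Similarity = 1 - 3/6
= 0.5000


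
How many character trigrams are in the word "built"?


Word: "built" (length 5)
Number of 3-grams = length - 3 + 1 = 5 - 3 + 1
= 3


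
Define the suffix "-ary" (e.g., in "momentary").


Suffix: -ary
As in: momentary -> moment + -ary
Meaning = relating to


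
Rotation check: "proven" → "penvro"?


Word: "proven", Candidate: "penvro"
Method: check if candidate is substring of word+word
"provenproven" contains "penvro"? No
Is rotation = No


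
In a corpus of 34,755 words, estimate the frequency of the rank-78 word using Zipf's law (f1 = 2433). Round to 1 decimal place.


Zipf's law: f(r) = f(1) / r
f(1) = 2433
f(78) = 2433 / 78
= 31.2 occurrences


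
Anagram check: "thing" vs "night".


Word 1: "thing" → sorted: ghint
Word 2: "night" → sorted: ghint
Same letters? ghint == ghint
Anagram = Yes


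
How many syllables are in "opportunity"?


Word: "opportunity"
Syllable breakdown: op · por · tu · ni · ty
Counting: 5 parts
= 5 syllables


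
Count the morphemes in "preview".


Word: "preview"
Morphemes: pre- / view
Each morpheme carries meaning
= 2 morphemes


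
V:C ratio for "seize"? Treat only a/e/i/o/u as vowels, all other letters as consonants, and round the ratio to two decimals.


Word: "seize"
Vowels (a,e,i,o,u): 3
Consonants: 2
Ratio = 3/2
= 1.50


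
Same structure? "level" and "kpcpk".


Pattern of "level": [0, 1, 2, 1, 0]
Pattern of "kpcpk": [0, 1, 2, 1, 0]
Patterns match
Same pattern = Yes


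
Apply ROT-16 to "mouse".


Word: "mouse"
Shift: 16
Each letter → (letter + shift) mod 26:
  'm' (12) + 16 = 2 → 'c'
  'o' (14) + 16 = 4 → 'e'
  'u' (20) + 16 = 10 → 'k'
  's' (18) + 16 = 8 → 'i'
  'e' (4) + 16 = 20 → 'u'
Result = "cekiu"


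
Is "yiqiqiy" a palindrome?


Word: "yiqiqiy"
Reversed: "yiqiqiy"
Forward == Backward? yiqiqiy == yiqiqiy
Palindrome = Yes


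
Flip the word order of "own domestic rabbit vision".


Original: "own domestic rabbit vision"
Words (1..n): own | domestic | rabbit | vision
Reversed (n..1): vision | rabbit | domestic | own
Result = "vision rabbit domestic own"


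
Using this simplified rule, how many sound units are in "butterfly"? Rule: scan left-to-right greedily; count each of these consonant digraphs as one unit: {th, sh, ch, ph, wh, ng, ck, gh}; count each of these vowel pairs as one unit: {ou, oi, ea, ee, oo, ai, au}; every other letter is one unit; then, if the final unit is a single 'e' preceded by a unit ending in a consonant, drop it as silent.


Word: "butterfly" (9 letters)
Left-to-right scan:
  [1] 'b' (letter)
  [2] 'u' (letter)
  [3] 't' (letter)
  [4] 't' (letter)
  [5] 'e' (letter)
  [6] 'r' (letter)
  [7] 'f' (letter)
  [8] 'l' (letter)
  [9] 'y' (letter)
Units from scan: 9
Sound units = 9 units


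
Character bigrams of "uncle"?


Word: "uncle" (length 5)
Number of bigrams = 5 - 2 + 1 = 4
  Position 0: "un"
  Position 1: "nc"
  Position 2: "cl"
  Position 3: "le"
Bigrams = "un", "nc", "cl", "le"


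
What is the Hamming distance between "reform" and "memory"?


Comparing character by character (same length = 6):
  Pos 0: 'r' vs 'm' !=
  Pos 1: 'e' vs 'e' =
  Pos 2: 'f' vs 'm' !=
  Pos 3: 'o' vs 'o' =
  Pos 4: 'r' vs 'r' =
  Pos 5: 'm' vs 'y' !=
Hamming distance = 3


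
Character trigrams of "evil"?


Word: "evil" (length 4)
Number of trigrams = 4 - 3 + 1 = 2
  Position 0: "evi"
  Position 1: "vil"
Trigrams = "evi", "vil"


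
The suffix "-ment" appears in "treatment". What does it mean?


Suffix: -ment
Example: treatment = treat + -ment
Meaning = result of action


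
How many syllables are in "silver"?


Word: "silver"
Syllable breakdown: sil-ver
Counting: 2 parts
= 2 syllables


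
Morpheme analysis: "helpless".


Word: "helpless"
Morphemes: help + -less
Each morpheme carries meaning
= 2 morphemes


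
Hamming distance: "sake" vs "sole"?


Comparing character by character (same length = 4):
  Pos 0: 's' vs 's' =
  Pos 1: 'a' vs 'o' !=
  Pos 2: 'k' vs 'l' !=
  Pos 3: 'e' vs 'e' =
Hamming distance = 2


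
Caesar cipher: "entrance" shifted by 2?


Word: "entrance"
Shift: 2
Each letter → (letter + shift) mod 26:
  'e' (4) + 2 = 6 → 'g'
  'n' (13) + 2 = 15 → 'p'
  't' (19) + 2 = 21 → 'v'
  'r' (17) + 2 = 19 → 't'
  'a' (0) + 2 = 2 → 'c'
  'n' (13) + 2 = 15 → 'p'
  'c' (2) + 2 = 4 → 'e'
  'e' (4) + 2 = 6 → 'g'
Result = "gpvtcpeg"


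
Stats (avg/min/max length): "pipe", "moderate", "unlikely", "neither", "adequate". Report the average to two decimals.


Lengths: "pipe"=4, "moderate"=8, "unlikely"=8, "neither"=7, "adequate"=8
Sum = 35, Count = 5
Average = 35/5 = 7.00
= avg=7.00, min=4, max=8


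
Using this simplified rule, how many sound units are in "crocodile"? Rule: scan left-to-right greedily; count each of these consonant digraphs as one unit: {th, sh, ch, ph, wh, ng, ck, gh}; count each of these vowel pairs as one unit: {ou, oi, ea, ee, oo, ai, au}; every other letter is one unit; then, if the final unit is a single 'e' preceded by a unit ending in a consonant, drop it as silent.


Word: "crocodile" (9 letters)
Left-to-right scan:
  (1) 'c' (letter)
  (2) 'r' (letter)
  (3) 'o' (letter)
  (4) 'c' (letter)
  (5) 'o' (letter)
  (6) 'd' (letter)
  (7) 'i' (letter)
  (8) 'l' (letter)
  (9) 'e' (letter)
Units from scan: 9
Final unit is 'e' after a consonant -> drop as silent (-1)
Sound units = 8 units


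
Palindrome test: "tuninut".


Word: "tuninut"
Reversed: "tuninut"
Forward == Backward? tuninut == tuninut
Palindrome = Yes


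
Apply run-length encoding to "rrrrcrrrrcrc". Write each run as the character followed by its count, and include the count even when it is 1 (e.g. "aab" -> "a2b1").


String: "rrrrcrrrrcrc"
Scanning for consecutive runs:
  'r' x 4
  'c' x 1
  'r' x 4
  'c' x 1
  'r' x 1
  'c' x 1
RLE = "r4c1r4c1r1c1"


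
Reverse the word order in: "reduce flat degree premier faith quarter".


Original: "reduce flat degree premier faith quarter"
Words (1..n): reduce | flat | degree | premier | faith | quarter
Reversed (n..1): quarter | faith | premier | degree | flat | reduce
Result = "quarter faith premier degree flat reduce"


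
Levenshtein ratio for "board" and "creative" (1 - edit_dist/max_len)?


Word 1: "board" (length 5)
Word 2: "creative" (length 8)
One optimal edit sequence:
  1. insert 'c'  (+1)
  2. substitute 'b' -> 'r'  (+1)
  3. substitute 'o' -> 'e'  (+1)
  4. keep 'a'
  5. insert 't'  (+1)
  6. insert 'i'  (+1)
  7. substitute 'r' -> 'v'  (+1)
  8. substitute 'd' -> 'e'  (+1)
Edit distance = 7
Max length = max(5, 8) = 8
Similarity = 1 - 7/8
= 0.1250


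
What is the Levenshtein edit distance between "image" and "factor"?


Word 1: "image" (length 5)
Word 2: "factor" (length 6)
One optimal edit sequence (insert/delete/substitute each cost 1):
  1. insert 'f'  (+1)
  2. substitute 'i' -> 'a'  (+1)
  3. substitute 'm' -> 'c'  (+1)
  4. substitute 'a' -> 't'  (+1)
  5. substitute 'g' -> 'o'  (+1)
  6. substitute 'e' -> 'r'  (+1)
Total edit operations: 6
Edit distance = 6


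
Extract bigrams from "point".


Word: "point" (length 5)
Number of bigrams = 5 - 2 + 1 = 4
  Position 0: "po"
  Position 1: "oi"
  Position 2: "in"
  Position 3: "nt"
Bigrams = "po", "oi", "in", "nt"


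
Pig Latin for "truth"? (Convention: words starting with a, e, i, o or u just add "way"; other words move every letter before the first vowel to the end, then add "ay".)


Word: "truth"
Starts with consonant(s) → move to end, add 'ay'
Consonant cluster: "tr"
Pig Latin = "uthtray"
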